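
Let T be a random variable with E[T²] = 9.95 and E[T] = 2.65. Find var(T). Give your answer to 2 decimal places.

2.93

var(T) = 9.95 − (2.65)² = 2.9275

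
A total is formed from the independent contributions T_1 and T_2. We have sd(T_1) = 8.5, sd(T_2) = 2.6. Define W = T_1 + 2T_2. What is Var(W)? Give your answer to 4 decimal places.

Var(T_1) = 72.25, Var(T_2) = 6.76
By independence, Var(W) = (1)²Var(T_1) + (2)²Var(T_2)
= (1)²·72.25 + (2)²·6.76 = 99.29

99.2900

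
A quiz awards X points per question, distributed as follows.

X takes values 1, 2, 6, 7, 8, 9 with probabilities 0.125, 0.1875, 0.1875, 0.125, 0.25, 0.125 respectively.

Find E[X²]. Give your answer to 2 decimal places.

E[X²] = (1)²(0.125) + (2)²(0.1875) + (6)²(0.1875) + (7)²(0.125) + (8)²(0.25) + (9)²(0.125) = 39.875

39.88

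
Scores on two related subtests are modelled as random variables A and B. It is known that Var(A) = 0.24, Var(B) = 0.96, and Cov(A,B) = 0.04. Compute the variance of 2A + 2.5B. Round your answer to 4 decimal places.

7.3600

Var(2A + 2.5B) = (2)²·Var(A) + (2.5)²·Var(B) + 2·(2)·(2.5)·Cov(A,B)
= 4·0.24 + 6.25·0.96 + 10·0.04 = 7.36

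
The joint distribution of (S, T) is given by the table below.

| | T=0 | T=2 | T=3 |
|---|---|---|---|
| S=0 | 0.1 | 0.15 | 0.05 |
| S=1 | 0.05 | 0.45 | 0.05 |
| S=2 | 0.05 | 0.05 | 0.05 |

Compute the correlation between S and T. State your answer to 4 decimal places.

0.1015

E[S] = 0.85,  E[T] = 1.75
E[ST] = 1.55
Cov(S,T) = E[ST] − E[S]E[T] = 1.55 − (0.85)(1.75) = 0.0625
Var(S) = 0.4275,  Var(T) = 0.8875
ρ = 0.0625 / √(0.4275·0.8875) ≈ 0.1015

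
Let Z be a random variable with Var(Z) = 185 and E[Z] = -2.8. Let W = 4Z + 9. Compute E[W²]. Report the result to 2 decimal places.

2964.84

E[4Z + 9] = 4·-2.8 + 9 = -2.2
Var(4Z + 9) = (4)²·185 = 2960
E[W²] = Var(W) + (E[W])² = 2960 + (-2.2)² = 2964.84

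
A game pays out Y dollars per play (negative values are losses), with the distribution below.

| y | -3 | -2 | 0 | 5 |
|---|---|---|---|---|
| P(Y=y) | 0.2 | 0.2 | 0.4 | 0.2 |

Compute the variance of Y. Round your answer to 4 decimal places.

7.6000

E[Y] = (-3)(0.2) + (-2)(0.2) + (0)(0.4) + (5)(0.2) = 0
E[Y²] = (-3)²(0.2) + (-2)²(0.2) + (0)²(0.4) + (5)²(0.2) = 7.6
V(Y) = E[Y²] − (E[Y])² = 7.6 − (0)² = 7.6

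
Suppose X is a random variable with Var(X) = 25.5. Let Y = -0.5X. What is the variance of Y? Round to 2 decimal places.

Var(-0.5X) = (-0.5)²·Var(X) = 0.25·25.5 = 6.375

6.38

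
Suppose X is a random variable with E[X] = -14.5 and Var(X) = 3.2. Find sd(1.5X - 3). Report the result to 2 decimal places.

2.68

Var(1.5X - 3) = (1.5)²·3.2 = 7.2
sd(1.5X - 3) = √7.2 ≈ 2.68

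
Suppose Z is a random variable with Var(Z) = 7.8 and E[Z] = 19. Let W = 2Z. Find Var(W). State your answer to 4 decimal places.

31.2000

Var(2Z) = (2)²·Var(Z) = 4·7.8 = 31.2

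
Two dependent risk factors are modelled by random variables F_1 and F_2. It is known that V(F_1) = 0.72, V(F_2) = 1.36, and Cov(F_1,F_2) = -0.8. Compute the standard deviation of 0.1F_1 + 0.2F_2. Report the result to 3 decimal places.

0.172

V(0.1F_1 + 0.2F_2) = (0.1)²·V(F_1) + (0.2)²·V(F_2) + 2·(0.1)·(0.2)·Cov(F_1,F_2)
= 0.01·0.72 + 0.04·1.36 + 0.04·-0.8 = 0.0296
SD(0.1F_1 + 0.2F_2) = √0.0296 ≈ 0.172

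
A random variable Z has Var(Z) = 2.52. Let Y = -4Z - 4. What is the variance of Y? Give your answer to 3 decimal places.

40.320

Var(-4Z - 4) = (-4)²·Var(Z) = 16·2.52 = 40.32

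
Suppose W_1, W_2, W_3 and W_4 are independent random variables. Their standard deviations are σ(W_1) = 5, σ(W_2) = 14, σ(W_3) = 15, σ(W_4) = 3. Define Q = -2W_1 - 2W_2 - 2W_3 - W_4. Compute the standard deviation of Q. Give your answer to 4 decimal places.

V(W_1) = 25, V(W_2) = 196, V(W_3) = 225, V(W_4) = 9
By independence, V(Q) = (-2)²V(W_1) + (-2)²V(W_2) + (-2)²V(W_3) + (-1)²V(W_4)
= (-2)²·25 + (-2)²·196 + (-2)²·225 + (-1)²·9 = 1793
σ(Q) = √1793 ≈ 42.3438

42.3438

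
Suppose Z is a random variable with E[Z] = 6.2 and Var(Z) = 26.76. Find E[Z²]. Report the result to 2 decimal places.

65.20

E[Z²] = Var(Z) + (E[Z])² = 26.76 + (6.2)² = 65.2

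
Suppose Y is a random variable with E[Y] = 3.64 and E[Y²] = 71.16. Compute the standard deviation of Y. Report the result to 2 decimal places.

var(Y) = 71.16 − (3.64)² = 57.9104
σ(Y) = √57.9104 ≈ 7.61

7.61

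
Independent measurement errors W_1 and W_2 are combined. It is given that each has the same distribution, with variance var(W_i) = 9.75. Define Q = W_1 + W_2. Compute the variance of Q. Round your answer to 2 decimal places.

By independence, var(Q) = (1)²var(W_1) + (1)²var(W_2)
= (1)²·9.75 + (1)²·9.75 = 19.5

19.50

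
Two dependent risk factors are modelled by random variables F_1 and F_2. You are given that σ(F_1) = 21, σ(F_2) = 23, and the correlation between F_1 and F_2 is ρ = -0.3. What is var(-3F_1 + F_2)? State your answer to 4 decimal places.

5367.4000

var(F_1) = (21)² = 441;  var(F_2) = (23)² = 529
Cov(F_1,F_2) = ρ·σ(F_1)·σ(F_2) = -0.3·21·23 = -144.9
var(-3F_1 + F_2) = (-3)²·var(F_1) + (1)²·var(F_2) + 2·(-3)·(1)·Cov(F_1,F_2)
= 9·441 + 1·529 + -6·-144.9 = 5367.4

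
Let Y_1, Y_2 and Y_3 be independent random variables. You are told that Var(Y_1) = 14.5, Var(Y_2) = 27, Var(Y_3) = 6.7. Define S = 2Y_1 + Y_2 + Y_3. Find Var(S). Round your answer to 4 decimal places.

91.7000

By independence, Var(S) = (2)²Var(Y_1) + (1)²Var(Y_2) + (1)²Var(Y_3)
= (2)²·14.5 + (1)²·27 + (1)²·6.7 = 91.7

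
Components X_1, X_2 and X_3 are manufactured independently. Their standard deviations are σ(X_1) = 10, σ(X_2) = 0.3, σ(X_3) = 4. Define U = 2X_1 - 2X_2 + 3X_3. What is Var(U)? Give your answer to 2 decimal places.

Var(X_1) = 100, Var(X_2) = 0.09, Var(X_3) = 16
By independence, Var(U) = (2)²Var(X_1) + (-2)²Var(X_2) + (3)²Var(X_3)
= (2)²·100 + (-2)²·0.09 + (3)²·16 = 544.36

544.36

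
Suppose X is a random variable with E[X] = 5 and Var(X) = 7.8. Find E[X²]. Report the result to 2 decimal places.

32.80

E[X²] = Var(X) + (E[X])² = 7.8 + (5)² = 32.8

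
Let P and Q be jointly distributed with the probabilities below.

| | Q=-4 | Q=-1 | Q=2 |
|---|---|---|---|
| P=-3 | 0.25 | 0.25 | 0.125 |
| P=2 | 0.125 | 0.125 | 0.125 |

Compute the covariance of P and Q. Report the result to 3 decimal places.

0.703

E[P] = -1.125,  E[Q] = -1.375
E[PQ] = 2.25
Cov(P,Q) = E[PQ] − E[P]E[Q] = 2.25 − (-1.125)(-1.375) = 0.703125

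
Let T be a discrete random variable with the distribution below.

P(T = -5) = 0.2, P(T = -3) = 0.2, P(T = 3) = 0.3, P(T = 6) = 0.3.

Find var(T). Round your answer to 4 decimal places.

19.0900

E[T] = (-5)(0.2) + (-3)(0.2) + (3)(0.3) + (6)(0.3) = 1.1
E[T²] = (-5)²(0.2) + (-3)²(0.2) + (3)²(0.3) + (6)²(0.3) = 20.3
var(T) = E[T²] − (E[T])² = 20.3 − (1.1)² = 19.09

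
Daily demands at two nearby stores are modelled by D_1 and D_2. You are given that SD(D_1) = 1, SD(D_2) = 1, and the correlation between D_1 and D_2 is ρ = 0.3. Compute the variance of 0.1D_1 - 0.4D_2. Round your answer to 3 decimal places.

V(D_1) = (1)² = 1;  V(D_2) = (1)² = 1
cov(D_1,D_2) = ρ·SD(D_1)·SD(D_2) = 0.3·1·1 = 0.3
V(0.1D_1 - 0.4D_2) = (0.1)²·V(D_1) + (-0.4)²·V(D_2) + 2·(0.1)·(-0.4)·cov(D_1,D_2)
= 0.01·1 + 0.16·1 + -0.08·0.3 = 0.146

0.146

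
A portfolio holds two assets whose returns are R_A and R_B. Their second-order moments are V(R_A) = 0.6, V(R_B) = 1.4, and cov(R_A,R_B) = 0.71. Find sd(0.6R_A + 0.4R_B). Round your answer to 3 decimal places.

0.884

V(0.6R_A + 0.4R_B) = (0.6)²·V(R_A) + (0.4)²·V(R_B) + 2·(0.6)·(0.4)·cov(R_A,R_B)
= 0.36·0.6 + 0.16·1.4 + 0.48·0.71 = 0.7808
sd(0.6R_A + 0.4R_B) = √0.7808 ≈ 0.884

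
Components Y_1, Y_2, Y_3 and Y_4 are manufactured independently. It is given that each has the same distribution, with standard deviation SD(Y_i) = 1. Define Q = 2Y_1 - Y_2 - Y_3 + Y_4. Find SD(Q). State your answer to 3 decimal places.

Var(Y_i) = (1)² = 1
By independence, Var(Q) = (2)²Var(Y_1) + (-1)²Var(Y_2) + (-1)²Var(Y_3) + (1)²Var(Y_4)
= (2)²·1 + (-1)²·1 + (-1)²·1 + (1)²·1 = 7
SD(Q) = √7 ≈ 2.646

2.646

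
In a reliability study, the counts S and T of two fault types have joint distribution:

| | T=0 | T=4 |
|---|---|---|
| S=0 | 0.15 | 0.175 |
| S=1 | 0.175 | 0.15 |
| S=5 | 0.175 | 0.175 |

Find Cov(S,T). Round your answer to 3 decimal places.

-0.050

E[S] = 2.075,  E[T] = 2
E[ST] = 4.1
Cov(S,T) = E[ST] − E[S]E[T] = 4.1 − (2.075)(2) = -0.05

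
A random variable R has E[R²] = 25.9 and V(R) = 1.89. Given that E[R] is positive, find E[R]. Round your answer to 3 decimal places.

4.900

(E[R])² = E[R²] − V(R) = 25.9 − 1.89 = 24.01
E[R] = √24.01 = 4.9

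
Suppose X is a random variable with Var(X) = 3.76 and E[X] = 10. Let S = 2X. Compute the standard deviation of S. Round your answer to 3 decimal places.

Var(2X) = (2)²·3.76 = 15.04
SD(S) = √15.04 ≈ 3.878

3.878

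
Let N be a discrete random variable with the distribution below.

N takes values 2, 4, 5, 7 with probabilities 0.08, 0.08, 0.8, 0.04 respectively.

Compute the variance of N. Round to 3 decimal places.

E[N] = (2)(0.08) + (4)(0.08) + (5)(0.8) + (7)(0.04) = 4.76
E[N²] = (2)²(0.08) + (4)²(0.08) + (5)²(0.8) + (7)²(0.04) = 23.56
Var(N) = E[N²] − (E[N])² = 23.56 − (4.76)² = 0.9024

0.902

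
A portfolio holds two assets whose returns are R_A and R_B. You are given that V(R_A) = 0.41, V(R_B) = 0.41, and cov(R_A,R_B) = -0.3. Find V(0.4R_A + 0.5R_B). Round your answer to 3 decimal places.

0.048

V(0.4R_A + 0.5R_B) = (0.4)²·V(R_A) + (0.5)²·V(R_B) + 2·(0.4)·(0.5)·cov(R_A,R_B)
= 0.16·0.41 + 0.25·0.41 + 0.4·-0.3 = 0.0481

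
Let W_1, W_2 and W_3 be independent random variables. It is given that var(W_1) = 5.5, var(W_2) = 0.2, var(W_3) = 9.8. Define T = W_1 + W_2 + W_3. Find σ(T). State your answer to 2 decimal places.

By independence, var(T) = (1)²var(W_1) + (1)²var(W_2) + (1)²var(W_3)
= (1)²·5.5 + (1)²·0.2 + (1)²·9.8 = 15.5
σ(T) = √15.5 ≈ 3.94

3.94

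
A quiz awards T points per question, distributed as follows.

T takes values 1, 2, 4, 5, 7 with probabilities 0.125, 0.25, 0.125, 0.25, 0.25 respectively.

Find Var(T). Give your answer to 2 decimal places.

4.61

E[T] = (1)(0.125) + (2)(0.25) + (4)(0.125) + (5)(0.25) + (7)(0.25) = 4.125
E[T²] = (1)²(0.125) + (2)²(0.25) + (4)²(0.125) + (5)²(0.25) + (7)²(0.25) = 21.625
Var(T) = E[T²] − (E[T])² = 21.625 − (4.125)² = 4.609375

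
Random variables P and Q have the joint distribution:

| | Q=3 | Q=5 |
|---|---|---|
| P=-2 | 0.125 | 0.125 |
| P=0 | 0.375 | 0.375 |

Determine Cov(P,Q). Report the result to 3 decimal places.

E[P] = -0.5,  E[Q] = 4
E[PQ] = -2
Cov(P,Q) = E[PQ] − E[P]E[Q] = -2 − (-0.5)(4) = 0

0.000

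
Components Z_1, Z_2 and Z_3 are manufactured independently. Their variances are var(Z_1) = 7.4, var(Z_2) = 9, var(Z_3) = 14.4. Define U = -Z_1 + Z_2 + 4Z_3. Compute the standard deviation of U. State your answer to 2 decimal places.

15.71

By independence, var(U) = (-1)²var(Z_1) + (1)²var(Z_2) + (4)²var(Z_3)
= (-1)²·7.4 + (1)²·9 + (4)²·14.4 = 246.8
SD(U) = √246.8 ≈ 15.71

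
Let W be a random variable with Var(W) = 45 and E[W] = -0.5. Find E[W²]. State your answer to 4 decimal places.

E[W²] = Var(W) + (E[W])² = 45 + (-0.5)² = 45.25

45.2500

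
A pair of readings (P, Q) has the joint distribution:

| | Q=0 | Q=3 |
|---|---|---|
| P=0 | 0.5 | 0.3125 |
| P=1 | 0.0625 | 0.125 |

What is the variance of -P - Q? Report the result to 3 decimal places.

2.625

E[P] = 0.1875,  E[Q] = 1.3125,  E[PQ] = 0.375
Var(P) = 0.1875 − (0.1875)² = 0.15234375;  Var(Q) = 3.9375 − (1.3125)² = 2.21484375
Cov(P,Q) = 0.375 − (0.1875)(1.3125) = 0.12890625
Var(-P - Q) = (-1)²·0.15234375 + (-1)²·2.21484375 + 2·(-1)·(-1)·0.12890625 = 2.625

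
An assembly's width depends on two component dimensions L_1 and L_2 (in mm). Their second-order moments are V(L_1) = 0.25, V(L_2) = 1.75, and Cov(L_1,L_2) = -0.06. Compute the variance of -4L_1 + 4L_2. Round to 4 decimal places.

33.9200

V(-4L_1 + 4L_2) = (-4)²·V(L_1) + (4)²·V(L_2) + 2·(-4)·(4)·Cov(L_1,L_2)
= 16·0.25 + 16·1.75 + -32·-0.06 = 33.92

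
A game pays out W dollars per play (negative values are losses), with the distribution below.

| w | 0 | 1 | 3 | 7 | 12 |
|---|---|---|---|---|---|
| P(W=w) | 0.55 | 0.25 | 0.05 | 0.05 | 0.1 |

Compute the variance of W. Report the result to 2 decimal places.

E[W] = (0)(0.55) + (1)(0.25) + (3)(0.05) + (7)(0.05) + (12)(0.1) = 1.95
E[W²] = (0)²(0.55) + (1)²(0.25) + (3)²(0.05) + (7)²(0.05) + (12)²(0.1) = 17.55
Var(W) = E[W²] − (E[W])² = 17.55 − (1.95)² = 13.7475

13.75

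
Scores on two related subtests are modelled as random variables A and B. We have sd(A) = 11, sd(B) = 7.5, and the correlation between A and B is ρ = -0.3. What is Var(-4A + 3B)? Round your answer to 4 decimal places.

3036.2500

Var(A) = (11)² = 121;  Var(B) = (7.5)² = 56.25
Cov(A,B) = ρ·sd(A)·sd(B) = -0.3·11·7.5 = -24.75
Var(-4A + 3B) = (-4)²·Var(A) + (3)²·Var(B) + 2·(-4)·(3)·Cov(A,B)
= 16·121 + 9·56.25 + -24·-24.75 = 3036.25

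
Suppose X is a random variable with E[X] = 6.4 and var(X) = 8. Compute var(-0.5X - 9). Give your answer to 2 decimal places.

var(-0.5X - 9) = (-0.5)²·var(X) = 0.25·8 = 2

2.00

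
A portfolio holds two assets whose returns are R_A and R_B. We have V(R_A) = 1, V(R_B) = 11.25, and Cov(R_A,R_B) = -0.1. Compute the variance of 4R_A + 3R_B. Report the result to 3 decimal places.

V(4R_A + 3R_B) = (4)²·V(R_A) + (3)²·V(R_B) + 2·(4)·(3)·Cov(R_A,R_B)
= 16·1 + 9·11.25 + 24·-0.1 = 114.85

114.850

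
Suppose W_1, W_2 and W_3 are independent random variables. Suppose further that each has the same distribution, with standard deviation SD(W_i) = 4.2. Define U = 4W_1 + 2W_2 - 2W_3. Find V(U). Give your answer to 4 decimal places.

V(W_i) = (4.2)² = 17.64
By independence, V(U) = (4)²V(W_1) + (2)²V(W_2) + (-2)²V(W_3)
= (4)²·17.64 + (2)²·17.64 + (-2)²·17.64 = 423.36

423.3600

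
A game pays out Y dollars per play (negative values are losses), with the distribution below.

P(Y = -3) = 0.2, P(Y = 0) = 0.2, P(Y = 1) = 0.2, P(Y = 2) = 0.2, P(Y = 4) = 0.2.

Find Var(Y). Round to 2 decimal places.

5.36

E[Y] = (-3)(0.2) + (0)(0.2) + (1)(0.2) + (2)(0.2) + (4)(0.2) = 0.8
E[Y²] = (-3)²(0.2) + (0)²(0.2) + (1)²(0.2) + (2)²(0.2) + (4)²(0.2) = 6
Var(Y) = E[Y²] − (E[Y])² = 6 − (0.8)² = 5.36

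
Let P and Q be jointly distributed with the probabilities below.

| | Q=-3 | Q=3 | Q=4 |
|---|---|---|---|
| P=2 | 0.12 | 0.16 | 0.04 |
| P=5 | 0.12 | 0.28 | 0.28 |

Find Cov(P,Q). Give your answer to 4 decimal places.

0.9648

E[P] = 4.04,  E[Q] = 1.88
E[PQ] = 8.56
Cov(P,Q) = E[PQ] − E[P]E[Q] = 8.56 − (4.04)(1.88) = 0.9648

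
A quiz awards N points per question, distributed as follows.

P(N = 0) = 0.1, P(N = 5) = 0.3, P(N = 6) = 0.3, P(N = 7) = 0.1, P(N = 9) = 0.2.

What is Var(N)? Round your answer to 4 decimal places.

E[N] = (0)(0.1) + (5)(0.3) + (6)(0.3) + (7)(0.1) + (9)(0.2) = 5.8
E[N²] = (0)²(0.1) + (5)²(0.3) + (6)²(0.3) + (7)²(0.1) + (9)²(0.2) = 39.4
Var(N) = E[N²] − (E[N])² = 39.4 − (5.8)² = 5.76

5.7600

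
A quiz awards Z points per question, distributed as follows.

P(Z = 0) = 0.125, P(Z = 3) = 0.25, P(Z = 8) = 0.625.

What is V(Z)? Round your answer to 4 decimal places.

E[Z] = (0)(0.125) + (3)(0.25) + (8)(0.625) = 5.75
E[Z²] = (0)²(0.125) + (3)²(0.25) + (8)²(0.625) = 42.25
V(Z) = E[Z²] − (E[Z])² = 42.25 − (5.75)² = 9.1875

9.1875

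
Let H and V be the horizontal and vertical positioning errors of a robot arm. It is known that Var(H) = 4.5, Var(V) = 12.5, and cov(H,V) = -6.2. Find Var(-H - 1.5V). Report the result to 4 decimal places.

Var(-H - 1.5V) = (-1)²·Var(H) + (-1.5)²·Var(V) + 2·(-1)·(-1.5)·cov(H,V)
= 1·4.5 + 2.25·12.5 + 3·-6.2 = 14.025

14.0250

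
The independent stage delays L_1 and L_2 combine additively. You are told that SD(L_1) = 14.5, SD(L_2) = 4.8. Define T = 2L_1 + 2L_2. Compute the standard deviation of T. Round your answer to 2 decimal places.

30.55

Var(L_1) = 210.25, Var(L_2) = 23.04
By independence, Var(T) = (2)²Var(L_1) + (2)²Var(L_2)
= (2)²·210.25 + (2)²·23.04 = 933.16
SD(T) = √933.16 ≈ 30.55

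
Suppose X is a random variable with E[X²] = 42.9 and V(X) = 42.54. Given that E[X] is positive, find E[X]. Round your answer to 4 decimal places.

0.6000

(E[X])² = E[X²] − V(X) = 42.9 − 42.54 = 0.36
E[X] = √0.36 = 0.6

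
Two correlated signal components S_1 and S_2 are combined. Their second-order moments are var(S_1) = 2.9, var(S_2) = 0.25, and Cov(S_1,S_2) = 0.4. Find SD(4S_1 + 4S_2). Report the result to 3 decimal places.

7.950

var(4S_1 + 4S_2) = (4)²·var(S_1) + (4)²·var(S_2) + 2·(4)·(4)·Cov(S_1,S_2)
= 16·2.9 + 16·0.25 + 32·0.4 = 63.2
SD(4S_1 + 4S_2) = √63.2 ≈ 7.950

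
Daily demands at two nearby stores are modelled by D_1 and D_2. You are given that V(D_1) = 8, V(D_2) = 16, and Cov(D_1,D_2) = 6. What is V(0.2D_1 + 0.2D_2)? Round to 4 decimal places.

V(0.2D_1 + 0.2D_2) = (0.2)²·V(D_1) + (0.2)²·V(D_2) + 2·(0.2)·(0.2)·Cov(D_1,D_2)
= 0.04·8 + 0.04·16 + 0.08·6 = 1.44

1.4400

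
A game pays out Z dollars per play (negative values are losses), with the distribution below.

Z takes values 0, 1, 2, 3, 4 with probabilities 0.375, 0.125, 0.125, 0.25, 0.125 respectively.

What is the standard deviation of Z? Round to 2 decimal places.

E[Z] = (0)(0.375) + (1)(0.125) + (2)(0.125) + (3)(0.25) + (4)(0.125) = 1.625
E[Z²] = (0)²(0.375) + (1)²(0.125) + (2)²(0.125) + (3)²(0.25) + (4)²(0.125) = 4.875
Var(Z) = E[Z²] − (E[Z])² = 4.875 − (1.625)² = 2.234375
SD(Z) = √2.234375 ≈ 1.49

1.49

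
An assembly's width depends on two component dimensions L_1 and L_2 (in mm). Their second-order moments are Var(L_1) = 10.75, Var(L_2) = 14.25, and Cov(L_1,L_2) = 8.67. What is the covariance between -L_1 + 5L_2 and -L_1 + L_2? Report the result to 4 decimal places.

Cov(-L_1 + 5L_2, -L_1 + L_2) = (-1)(-1)Var(L_1) + (5)(1)Var(L_2) + [(-1)(1) + (5)(-1)]Cov(L_1,L_2)
= 1·10.75 + 5·14.25 + -6·8.67 = 29.98

29.9800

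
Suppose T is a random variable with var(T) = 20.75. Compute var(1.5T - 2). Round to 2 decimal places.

46.69

var(1.5T - 2) = (1.5)²·var(T) = 2.25·20.75 = 46.6875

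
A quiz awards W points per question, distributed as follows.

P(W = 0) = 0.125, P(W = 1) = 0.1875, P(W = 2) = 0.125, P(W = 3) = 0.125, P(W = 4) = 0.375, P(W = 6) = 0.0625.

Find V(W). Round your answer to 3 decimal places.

E[W] = (0)(0.125) + (1)(0.1875) + (2)(0.125) + (3)(0.125) + (4)(0.375) + (6)(0.0625) = 2.6875
E[W²] = (0)²(0.125) + (1)²(0.1875) + (2)²(0.125) + (3)²(0.125) + (4)²(0.375) + (6)²(0.0625) = 10.0625
V(W) = E[W²] − (E[W])² = 10.0625 − (2.6875)² = 2.83984375

2.840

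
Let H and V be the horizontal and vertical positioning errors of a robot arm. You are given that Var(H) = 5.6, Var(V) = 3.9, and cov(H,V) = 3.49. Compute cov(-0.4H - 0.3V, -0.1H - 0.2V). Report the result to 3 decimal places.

0.842

cov(-0.4H - 0.3V, -0.1H - 0.2V) = (-0.4)(-0.1)Var(H) + (-0.3)(-0.2)Var(V) + [(-0.4)(-0.2) + (-0.3)(-0.1)]cov(H,V)
= 0.04·5.6 + 0.06·3.9 + 0.11·3.49 = 0.8419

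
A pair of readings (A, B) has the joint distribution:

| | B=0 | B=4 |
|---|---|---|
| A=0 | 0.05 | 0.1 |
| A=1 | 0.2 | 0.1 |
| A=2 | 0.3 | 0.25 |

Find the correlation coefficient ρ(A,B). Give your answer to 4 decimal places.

E[A] = 1.4,  E[B] = 1.8
E[AB] = 2.4
Cov(A,B) = E[AB] − E[A]E[B] = 2.4 − (1.4)(1.8) = -0.12
var(A) = 0.54,  var(B) = 3.96
ρ = -0.12 / √(0.54·3.96) ≈ -0.0821

-0.0821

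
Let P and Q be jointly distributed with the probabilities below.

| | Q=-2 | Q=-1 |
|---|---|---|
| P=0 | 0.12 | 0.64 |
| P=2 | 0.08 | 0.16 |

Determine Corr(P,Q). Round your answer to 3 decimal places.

-0.187

E[P] = 0.48,  E[Q] = -1.2
E[PQ] = -0.64
Cov(P,Q) = E[PQ] − E[P]E[Q] = -0.64 − (0.48)(-1.2) = -0.064
V(P) = 0.7296,  V(Q) = 0.16
ρ = -0.064 / √(0.7296·0.16) ≈ -0.187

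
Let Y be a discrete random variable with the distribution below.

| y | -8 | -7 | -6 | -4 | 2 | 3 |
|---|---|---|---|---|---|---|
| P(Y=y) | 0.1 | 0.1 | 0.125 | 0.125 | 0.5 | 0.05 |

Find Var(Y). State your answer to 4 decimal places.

E[Y] = (-8)(0.1) + (-7)(0.1) + (-6)(0.125) + (-4)(0.125) + (2)(0.5) + (3)(0.05) = -1.6
E[Y²] = (-8)²(0.1) + (-7)²(0.1) + (-6)²(0.125) + (-4)²(0.125) + (2)²(0.5) + (3)²(0.05) = 20.25
Var(Y) = E[Y²] − (E[Y])² = 20.25 − (-1.6)² = 17.69

17.6900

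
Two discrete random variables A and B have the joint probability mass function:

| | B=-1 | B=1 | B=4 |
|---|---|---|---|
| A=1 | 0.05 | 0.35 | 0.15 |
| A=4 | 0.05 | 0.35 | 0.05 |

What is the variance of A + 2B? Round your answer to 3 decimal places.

E[A] = 2.35,  E[B] = 1.4,  E[AB] = 2.9
Var(A) = 7.75 − (2.35)² = 2.2275;  Var(B) = 4 − (1.4)² = 2.04
cov(A,B) = 2.9 − (2.35)(1.4) = -0.39
Var(A + 2B) = (1)²·2.2275 + (2)²·2.04 + 2·(1)·(2)·-0.39 = 8.8275

8.828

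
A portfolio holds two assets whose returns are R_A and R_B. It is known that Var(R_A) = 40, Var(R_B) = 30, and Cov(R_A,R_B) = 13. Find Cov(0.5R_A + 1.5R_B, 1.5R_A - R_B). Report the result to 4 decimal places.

7.7500

Cov(0.5R_A + 1.5R_B, 1.5R_A - R_B) = (0.5)(1.5)Var(R_A) + (1.5)(-1)Var(R_B) + [(0.5)(-1) + (1.5)(1.5)]Cov(R_A,R_B)
= 0.75·40 + -1.5·30 + 1.75·13 = 7.75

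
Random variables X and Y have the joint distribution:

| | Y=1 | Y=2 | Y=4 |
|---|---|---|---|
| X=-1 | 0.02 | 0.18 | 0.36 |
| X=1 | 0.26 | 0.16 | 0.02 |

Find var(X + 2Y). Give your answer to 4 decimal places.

3.8144

E[X] = -0.12,  E[Y] = 2.48,  E[XY] = -1.16
var(X) = 1 − (-0.12)² = 0.9856;  var(Y) = 7.72 − (2.48)² = 1.5696
Cov(X,Y) = -1.16 − (-0.12)(2.48) = -0.8624
var(X + 2Y) = (1)²·0.9856 + (2)²·1.5696 + 2·(1)·(2)·-0.8624 = 3.8144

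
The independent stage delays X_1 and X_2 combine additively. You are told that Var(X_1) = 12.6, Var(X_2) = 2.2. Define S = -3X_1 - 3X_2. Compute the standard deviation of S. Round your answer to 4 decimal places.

11.5412

By independence, Var(S) = (-3)²Var(X_1) + (-3)²Var(X_2)
= (-3)²·12.6 + (-3)²·2.2 = 133.2
SD(S) = √133.2 ≈ 11.5412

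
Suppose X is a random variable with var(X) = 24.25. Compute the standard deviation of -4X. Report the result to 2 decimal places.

19.70

var(-4X) = (-4)²·24.25 = 388
SD(-4X) = √388 ≈ 19.70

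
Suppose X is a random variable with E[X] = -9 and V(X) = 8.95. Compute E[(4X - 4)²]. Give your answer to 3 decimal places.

E[4X - 4] = 4·-9 − 4 = -40
V(4X - 4) = (4)²·8.95 = 143.2
E[(4X - 4)²] = V((4X - 4)) + (E[(4X - 4)])² = 143.2 + (-40)² = 1743.2

1743.200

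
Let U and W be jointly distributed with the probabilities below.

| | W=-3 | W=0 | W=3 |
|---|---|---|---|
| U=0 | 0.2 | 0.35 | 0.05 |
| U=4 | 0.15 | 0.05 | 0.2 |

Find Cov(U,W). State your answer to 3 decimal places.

E[U] = 1.6,  E[W] = -0.3
E[UW] = 0.6
Cov(U,W) = E[UW] − E[U]E[W] = 0.6 − (1.6)(-0.3) = 1.08

1.080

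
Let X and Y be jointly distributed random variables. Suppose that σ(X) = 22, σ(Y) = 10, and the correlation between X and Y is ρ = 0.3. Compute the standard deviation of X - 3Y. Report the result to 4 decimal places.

V(X) = (22)² = 484;  V(Y) = (10)² = 100
cov(X,Y) = ρ·σ(X)·σ(Y) = 0.3·22·10 = 66
V(X - 3Y) = (1)²·V(X) + (-3)²·V(Y) + 2·(1)·(-3)·cov(X,Y)
= 1·484 + 9·100 + -6·66 = 988
σ(X - 3Y) = √988 ≈ 31.4325

31.4325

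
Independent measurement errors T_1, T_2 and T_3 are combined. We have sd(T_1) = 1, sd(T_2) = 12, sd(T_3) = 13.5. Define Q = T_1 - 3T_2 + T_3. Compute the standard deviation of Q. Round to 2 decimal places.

38.46

Var(T_1) = 1, Var(T_2) = 144, Var(T_3) = 182.25
By independence, Var(Q) = (1)²Var(T_1) + (-3)²Var(T_2) + (1)²Var(T_3)
= (1)²·1 + (-3)²·144 + (1)²·182.25 = 1479.25
sd(Q) = √1479.25 ≈ 38.46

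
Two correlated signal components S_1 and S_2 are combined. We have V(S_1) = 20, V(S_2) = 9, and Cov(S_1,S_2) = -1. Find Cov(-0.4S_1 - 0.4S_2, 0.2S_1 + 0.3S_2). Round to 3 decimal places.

-2.480

Cov(-0.4S_1 - 0.4S_2, 0.2S_1 + 0.3S_2) = (-0.4)(0.2)V(S_1) + (-0.4)(0.3)V(S_2) + [(-0.4)(0.3) + (-0.4)(0.2)]Cov(S_1,S_2)
= -0.08·20 + -0.12·9 + -0.2·-1 = -2.48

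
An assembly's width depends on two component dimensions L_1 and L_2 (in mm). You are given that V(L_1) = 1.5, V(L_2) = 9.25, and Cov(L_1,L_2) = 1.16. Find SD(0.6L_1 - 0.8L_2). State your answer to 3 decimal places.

V(0.6L_1 - 0.8L_2) = (0.6)²·V(L_1) + (-0.8)²·V(L_2) + 2·(0.6)·(-0.8)·Cov(L_1,L_2)
= 0.36·1.5 + 0.64·9.25 + -0.96·1.16 = 5.3464
SD(0.6L_1 - 0.8L_2) = √5.3464 ≈ 2.312

2.312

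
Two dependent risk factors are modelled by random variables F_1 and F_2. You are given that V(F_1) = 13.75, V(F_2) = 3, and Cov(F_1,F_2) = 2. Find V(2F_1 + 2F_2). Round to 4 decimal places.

83.0000

V(2F_1 + 2F_2) = (2)²·V(F_1) + (2)²·V(F_2) + 2·(2)·(2)·Cov(F_1,F_2)
= 4·13.75 + 4·3 + 8·2 = 83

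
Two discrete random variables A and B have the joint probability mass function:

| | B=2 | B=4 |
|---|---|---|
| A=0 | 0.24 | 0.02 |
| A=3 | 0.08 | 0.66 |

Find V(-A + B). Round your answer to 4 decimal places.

0.7204

E[A] = 2.22,  E[B] = 3.36,  E[AB] = 8.4
V(A) = 6.66 − (2.22)² = 1.7316;  V(B) = 12.16 − (3.36)² = 0.8704
Cov(A,B) = 8.4 − (2.22)(3.36) = 0.9408
V(-A + B) = (-1)²·1.7316 + (1)²·0.8704 + 2·(-1)·(1)·0.9408 = 0.7204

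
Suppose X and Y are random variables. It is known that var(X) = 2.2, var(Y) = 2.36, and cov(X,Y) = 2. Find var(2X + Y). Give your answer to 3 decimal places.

19.160

var(2X + Y) = (2)²·var(X) + (1)²·var(Y) + 2·(2)·(1)·cov(X,Y)
= 4·2.2 + 1·2.36 + 4·2 = 19.16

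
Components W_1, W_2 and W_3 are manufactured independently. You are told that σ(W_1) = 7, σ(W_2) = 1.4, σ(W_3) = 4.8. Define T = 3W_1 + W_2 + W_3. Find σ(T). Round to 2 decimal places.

V(W_1) = 49, V(W_2) = 1.96, V(W_3) = 23.04
By independence, V(T) = (3)²V(W_1) + (1)²V(W_2) + (1)²V(W_3)
= (3)²·49 + (1)²·1.96 + (1)²·23.04 = 466
σ(T) = √466 ≈ 21.59

21.59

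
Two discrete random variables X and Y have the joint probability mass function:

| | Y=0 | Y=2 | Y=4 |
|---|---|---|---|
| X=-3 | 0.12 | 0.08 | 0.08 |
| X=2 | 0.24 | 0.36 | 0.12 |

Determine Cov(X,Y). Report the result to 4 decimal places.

-0.0480

E[X] = 0.6,  E[Y] = 1.68
E[XY] = 0.96
Cov(X,Y) = E[XY] − E[X]E[Y] = 0.96 − (0.6)(1.68) = -0.048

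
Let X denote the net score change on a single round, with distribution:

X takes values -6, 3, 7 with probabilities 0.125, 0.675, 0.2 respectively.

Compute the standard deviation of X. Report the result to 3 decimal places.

3.636

E[X] = (-6)(0.125) + (3)(0.675) + (7)(0.2) = 2.675
E[X²] = (-6)²(0.125) + (3)²(0.675) + (7)²(0.2) = 20.375
V(X) = E[X²] − (E[X])² = 20.375 − (2.675)² = 13.219375
SD(X) = √13.219375 ≈ 3.636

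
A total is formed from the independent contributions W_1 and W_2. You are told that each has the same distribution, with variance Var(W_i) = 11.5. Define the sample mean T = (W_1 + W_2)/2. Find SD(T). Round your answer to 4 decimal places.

By independence, Var(T) = (0.5)²Var(W_1) + (0.5)²Var(W_2)
= (0.5)²·11.5 + (0.5)²·11.5 = 5.75
SD(T) = √5.75 ≈ 2.3979

2.3979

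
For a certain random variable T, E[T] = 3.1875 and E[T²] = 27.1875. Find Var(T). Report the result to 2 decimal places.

17.03

Var(T) = 27.1875 − (3.1875)² = 17.02734375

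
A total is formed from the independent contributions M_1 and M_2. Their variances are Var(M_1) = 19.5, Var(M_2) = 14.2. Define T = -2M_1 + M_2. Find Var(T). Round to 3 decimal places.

92.200

By independence, Var(T) = (-2)²Var(M_1) + (1)²Var(M_2)
= (-2)²·19.5 + (1)²·14.2 = 92.2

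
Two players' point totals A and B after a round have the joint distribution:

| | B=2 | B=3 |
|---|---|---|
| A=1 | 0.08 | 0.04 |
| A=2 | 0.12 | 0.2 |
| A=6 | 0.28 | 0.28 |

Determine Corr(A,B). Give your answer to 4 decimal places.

E[A] = 4.12,  E[B] = 2.52
E[AB] = 10.36
Cov(A,B) = E[AB] − E[A]E[B] = 10.36 − (4.12)(2.52) = -0.0224
var(A) = 4.5856,  var(B) = 0.2496
ρ = -0.0224 / √(4.5856·0.2496) ≈ -0.0209

-0.0209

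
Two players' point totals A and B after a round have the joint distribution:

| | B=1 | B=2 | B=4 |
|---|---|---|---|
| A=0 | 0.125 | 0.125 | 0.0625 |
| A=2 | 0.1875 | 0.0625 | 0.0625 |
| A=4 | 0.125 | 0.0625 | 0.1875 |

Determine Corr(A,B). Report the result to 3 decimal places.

E[A] = 2.125,  E[B] = 2.1875
E[AB] = 5.125
Cov(A,B) = E[AB] − E[A]E[B] = 5.125 − (2.125)(2.1875) = 0.4765625
var(A) = 2.734375,  var(B) = 1.65234375
ρ = 0.4765625 / √(2.734375·1.65234375) ≈ 0.224

0.224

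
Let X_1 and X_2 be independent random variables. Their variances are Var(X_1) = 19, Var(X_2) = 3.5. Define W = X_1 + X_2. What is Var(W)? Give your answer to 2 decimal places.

22.50

By independence, Var(W) = (1)²Var(X_1) + (1)²Var(X_2)
= (1)²·19 + (1)²·3.5 = 22.5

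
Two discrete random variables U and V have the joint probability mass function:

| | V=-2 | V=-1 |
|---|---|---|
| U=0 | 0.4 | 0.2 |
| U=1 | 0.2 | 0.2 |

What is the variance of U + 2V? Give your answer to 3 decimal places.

E[U] = 0.4,  E[V] = -1.6,  E[UV] = -0.6
Var(U) = 0.4 − (0.4)² = 0.24;  Var(V) = 2.8 − (-1.6)² = 0.24
cov(U,V) = -0.6 − (0.4)(-1.6) = 0.04
Var(U + 2V) = (1)²·0.24 + (2)²·0.24 + 2·(1)·(2)·0.04 = 1.36

1.360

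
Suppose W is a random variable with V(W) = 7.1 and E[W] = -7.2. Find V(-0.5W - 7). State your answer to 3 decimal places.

V(-0.5W - 7) = (-0.5)²·V(W) = 0.25·7.1 = 1.775

1.775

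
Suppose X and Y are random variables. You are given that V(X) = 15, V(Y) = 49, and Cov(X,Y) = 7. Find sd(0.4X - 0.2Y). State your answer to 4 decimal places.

1.8000

V(0.4X - 0.2Y) = (0.4)²·V(X) + (-0.2)²·V(Y) + 2·(0.4)·(-0.2)·Cov(X,Y)
= 0.16·15 + 0.04·49 + -0.16·7 = 3.24
sd(0.4X - 0.2Y) = √3.24 ≈ 1.8000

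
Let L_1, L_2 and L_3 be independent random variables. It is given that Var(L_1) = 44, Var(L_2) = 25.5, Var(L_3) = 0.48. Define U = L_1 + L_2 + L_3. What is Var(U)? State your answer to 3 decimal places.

69.980

By independence, Var(U) = (1)²Var(L_1) + (1)²Var(L_2) + (1)²Var(L_3)
= (1)²·44 + (1)²·25.5 + (1)²·0.48 = 69.98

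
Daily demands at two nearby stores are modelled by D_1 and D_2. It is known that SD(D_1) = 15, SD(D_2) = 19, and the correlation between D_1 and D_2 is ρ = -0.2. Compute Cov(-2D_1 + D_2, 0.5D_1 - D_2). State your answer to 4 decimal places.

var(D_1) = (15)² = 225;  var(D_2) = (19)² = 361
Cov(D_1,D_2) = ρ·SD(D_1)·SD(D_2) = -0.2·15·19 = -57
Cov(-2D_1 + D_2, 0.5D_1 - D_2) = (-2)(0.5)var(D_1) + (1)(-1)var(D_2) + [(-2)(-1) + (1)(0.5)]Cov(D_1,D_2)
= -1·225 + -1·361 + 2.5·-57 = -728.5

-728.5000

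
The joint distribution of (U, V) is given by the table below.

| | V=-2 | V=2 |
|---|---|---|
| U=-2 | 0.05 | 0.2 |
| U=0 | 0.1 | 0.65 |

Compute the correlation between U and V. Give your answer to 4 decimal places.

E[U] = -0.5,  E[V] = 1.4
E[UV] = -0.6
Cov(U,V) = E[UV] − E[U]E[V] = -0.6 − (-0.5)(1.4) = 0.1
Var(U) = 0.75,  Var(V) = 2.04
ρ = 0.1 / √(0.75·2.04) ≈ 0.0808

0.0808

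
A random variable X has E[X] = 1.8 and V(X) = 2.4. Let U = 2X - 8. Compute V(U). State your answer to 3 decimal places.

V(2X - 8) = (2)²·V(X) = 4·2.4 = 9.6

9.600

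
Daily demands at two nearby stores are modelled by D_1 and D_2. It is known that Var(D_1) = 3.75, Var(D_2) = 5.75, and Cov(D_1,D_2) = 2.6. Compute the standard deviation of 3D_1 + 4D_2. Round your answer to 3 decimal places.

Var(3D_1 + 4D_2) = (3)²·Var(D_1) + (4)²·Var(D_2) + 2·(3)·(4)·Cov(D_1,D_2)
= 9·3.75 + 16·5.75 + 24·2.6 = 188.15
SD(3D_1 + 4D_2) = √188.15 ≈ 13.717

13.717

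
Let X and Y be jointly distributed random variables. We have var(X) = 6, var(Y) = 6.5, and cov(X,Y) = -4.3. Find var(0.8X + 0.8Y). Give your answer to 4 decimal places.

2.4960

var(0.8X + 0.8Y) = (0.8)²·var(X) + (0.8)²·var(Y) + 2·(0.8)·(0.8)·cov(X,Y)
= 0.64·6 + 0.64·6.5 + 1.28·-4.3 = 2.496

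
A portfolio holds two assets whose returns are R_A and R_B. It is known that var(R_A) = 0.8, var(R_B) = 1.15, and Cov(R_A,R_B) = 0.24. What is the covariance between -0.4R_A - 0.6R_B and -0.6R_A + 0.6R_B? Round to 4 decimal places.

-0.1932

Cov(-0.4R_A - 0.6R_B, -0.6R_A + 0.6R_B) = (-0.4)(-0.6)var(R_A) + (-0.6)(0.6)var(R_B) + [(-0.4)(0.6) + (-0.6)(-0.6)]Cov(R_A,R_B)
= 0.24·0.8 + -0.36·1.15 + 0.12·0.24 = -0.1932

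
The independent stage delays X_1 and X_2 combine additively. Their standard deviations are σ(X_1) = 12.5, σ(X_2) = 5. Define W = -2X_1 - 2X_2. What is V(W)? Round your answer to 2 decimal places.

V(X_1) = 156.25, V(X_2) = 25
By independence, V(W) = (-2)²V(X_1) + (-2)²V(X_2)
= (-2)²·156.25 + (-2)²·25 = 725

725.00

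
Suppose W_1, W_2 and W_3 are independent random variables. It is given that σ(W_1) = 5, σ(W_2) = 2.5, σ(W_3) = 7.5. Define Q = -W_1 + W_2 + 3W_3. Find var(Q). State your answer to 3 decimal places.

537.500

var(W_1) = 25, var(W_2) = 6.25, var(W_3) = 56.25
By independence, var(Q) = (-1)²var(W_1) + (1)²var(W_2) + (3)²var(W_3)
= (-1)²·25 + (1)²·6.25 + (3)²·56.25 = 537.5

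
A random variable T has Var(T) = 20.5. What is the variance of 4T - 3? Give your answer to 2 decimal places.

328.00

Var(4T - 3) = (4)²·Var(T) = 16·20.5 = 328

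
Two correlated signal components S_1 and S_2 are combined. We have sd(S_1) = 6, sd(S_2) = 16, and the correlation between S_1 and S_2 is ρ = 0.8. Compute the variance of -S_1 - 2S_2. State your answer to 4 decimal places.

Var(S_1) = (6)² = 36;  Var(S_2) = (16)² = 256
cov(S_1,S_2) = ρ·sd(S_1)·sd(S_2) = 0.8·6·16 = 76.8
Var(-S_1 - 2S_2) = (-1)²·Var(S_1) + (-2)²·Var(S_2) + 2·(-1)·(-2)·cov(S_1,S_2)
= 1·36 + 4·256 + 4·76.8 = 1367.2

1367.2000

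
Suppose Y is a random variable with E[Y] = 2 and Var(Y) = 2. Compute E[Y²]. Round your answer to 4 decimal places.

E[Y²] = Var(Y) + (E[Y])² = 2 + (2)² = 6

6.0000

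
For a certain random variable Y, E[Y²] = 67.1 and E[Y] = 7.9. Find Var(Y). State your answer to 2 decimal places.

Var(Y) = 67.1 − (7.9)² = 4.69

4.69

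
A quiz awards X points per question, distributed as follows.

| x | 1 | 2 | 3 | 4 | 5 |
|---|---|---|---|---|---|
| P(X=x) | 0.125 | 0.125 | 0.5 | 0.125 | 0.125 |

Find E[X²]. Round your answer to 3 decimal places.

E[X²] = (1)²(0.125) + (2)²(0.125) + (3)²(0.5) + (4)²(0.125) + (5)²(0.125) = 10.25

10.250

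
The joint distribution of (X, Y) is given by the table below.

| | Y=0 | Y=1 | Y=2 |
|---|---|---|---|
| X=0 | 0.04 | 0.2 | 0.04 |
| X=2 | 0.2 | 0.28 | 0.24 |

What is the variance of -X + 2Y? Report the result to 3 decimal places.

E[X] = 1.44,  E[Y] = 1.04,  E[XY] = 1.52
var(X) = 2.88 − (1.44)² = 0.8064;  var(Y) = 1.6 − (1.04)² = 0.5184
cov(X,Y) = 1.52 − (1.44)(1.04) = 0.0224
var(-X + 2Y) = (-1)²·0.8064 + (2)²·0.5184 + 2·(-1)·(2)·0.0224 = 2.7904

2.790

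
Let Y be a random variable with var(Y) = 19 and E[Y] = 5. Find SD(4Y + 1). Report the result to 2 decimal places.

17.44

var(4Y + 1) = (4)²·19 = 304
SD(4Y + 1) = √304 ≈ 17.44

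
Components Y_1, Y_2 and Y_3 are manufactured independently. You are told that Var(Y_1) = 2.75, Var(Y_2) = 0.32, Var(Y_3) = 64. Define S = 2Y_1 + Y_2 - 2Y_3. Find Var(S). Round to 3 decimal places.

By independence, Var(S) = (2)²Var(Y_1) + (1)²Var(Y_2) + (-2)²Var(Y_3)
= (2)²·2.75 + (1)²·0.32 + (-2)²·64 = 267.32

267.320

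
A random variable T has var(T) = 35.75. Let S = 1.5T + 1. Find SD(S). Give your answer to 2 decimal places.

var(1.5T + 1) = (1.5)²·35.75 = 80.4375
SD(S) = √80.4375 ≈ 8.97

8.97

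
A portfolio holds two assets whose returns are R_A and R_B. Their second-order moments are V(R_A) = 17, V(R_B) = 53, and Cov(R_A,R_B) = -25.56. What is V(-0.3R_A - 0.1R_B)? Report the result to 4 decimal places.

V(-0.3R_A - 0.1R_B) = (-0.3)²·V(R_A) + (-0.1)²·V(R_B) + 2·(-0.3)·(-0.1)·Cov(R_A,R_B)
= 0.09·17 + 0.01·53 + 0.06·-25.56 = 0.5264

0.5264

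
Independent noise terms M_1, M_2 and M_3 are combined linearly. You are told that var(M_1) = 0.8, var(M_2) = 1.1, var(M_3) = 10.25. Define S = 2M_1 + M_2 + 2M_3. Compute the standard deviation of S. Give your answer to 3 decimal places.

6.731

By independence, var(S) = (2)²var(M_1) + (1)²var(M_2) + (2)²var(M_3)
= (2)²·0.8 + (1)²·1.1 + (2)²·10.25 = 45.3
σ(S) = √45.3 ≈ 6.731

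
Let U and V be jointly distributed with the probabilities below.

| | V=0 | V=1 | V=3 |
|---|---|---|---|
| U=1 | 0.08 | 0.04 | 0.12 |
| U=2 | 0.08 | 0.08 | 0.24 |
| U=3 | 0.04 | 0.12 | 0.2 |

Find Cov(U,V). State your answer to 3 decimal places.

0.090

E[U] = 2.12,  E[V] = 1.92
E[UV] = 4.16
Cov(U,V) = E[UV] − E[U]E[V] = 4.16 − (2.12)(1.92) = 0.0896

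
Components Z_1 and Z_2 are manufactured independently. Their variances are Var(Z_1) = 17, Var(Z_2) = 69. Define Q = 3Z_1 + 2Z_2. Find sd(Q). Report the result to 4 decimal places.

By independence, Var(Q) = (3)²Var(Z_1) + (2)²Var(Z_2)
= (3)²·17 + (2)²·69 = 429
sd(Q) = √429 ≈ 20.7123

20.7123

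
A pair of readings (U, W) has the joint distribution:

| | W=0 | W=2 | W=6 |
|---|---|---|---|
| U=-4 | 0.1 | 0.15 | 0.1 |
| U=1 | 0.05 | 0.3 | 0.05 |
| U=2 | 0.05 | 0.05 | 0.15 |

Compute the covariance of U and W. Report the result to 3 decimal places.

E[U] = -0.5,  E[W] = 2.8
E[UW] = -0.7
cov(U,W) = E[UW] − E[U]E[W] = -0.7 − (-0.5)(2.8) = 0.7

0.700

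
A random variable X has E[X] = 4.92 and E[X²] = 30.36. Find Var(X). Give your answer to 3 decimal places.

6.154

Var(X) = 30.36 − (4.92)² = 6.1536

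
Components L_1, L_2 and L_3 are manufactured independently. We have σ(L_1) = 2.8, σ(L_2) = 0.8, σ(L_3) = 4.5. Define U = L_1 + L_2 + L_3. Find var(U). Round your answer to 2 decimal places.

28.73

var(L_1) = 7.84, var(L_2) = 0.64, var(L_3) = 20.25
By independence, var(U) = (1)²var(L_1) + (1)²var(L_2) + (1)²var(L_3)
= (1)²·7.84 + (1)²·0.64 + (1)²·20.25 = 28.73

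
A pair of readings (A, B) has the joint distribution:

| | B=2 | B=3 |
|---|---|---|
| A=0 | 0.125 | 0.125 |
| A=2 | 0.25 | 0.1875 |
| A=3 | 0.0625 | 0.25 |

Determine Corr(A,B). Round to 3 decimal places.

0.188

E[A] = 1.8125,  E[B] = 2.5625
E[AB] = 4.75
Cov(A,B) = E[AB] − E[A]E[B] = 4.75 − (1.8125)(2.5625) = 0.10546875
Var(A) = 1.27734375,  Var(B) = 0.24609375
ρ = 0.10546875 / √(1.27734375·0.24609375) ≈ 0.188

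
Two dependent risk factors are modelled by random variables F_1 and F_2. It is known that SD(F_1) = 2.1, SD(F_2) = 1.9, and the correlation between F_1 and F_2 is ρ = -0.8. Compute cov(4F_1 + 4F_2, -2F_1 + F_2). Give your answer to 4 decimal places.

-8.0720

Var(F_1) = (2.1)² = 4.41;  Var(F_2) = (1.9)² = 3.61
cov(F_1,F_2) = ρ·SD(F_1)·SD(F_2) = -0.8·2.1·1.9 = -3.192
cov(4F_1 + 4F_2, -2F_1 + F_2) = (4)(-2)Var(F_1) + (4)(1)Var(F_2) + [(4)(1) + (4)(-2)]cov(F_1,F_2)
= -8·4.41 + 4·3.61 + -4·-3.192 = -8.072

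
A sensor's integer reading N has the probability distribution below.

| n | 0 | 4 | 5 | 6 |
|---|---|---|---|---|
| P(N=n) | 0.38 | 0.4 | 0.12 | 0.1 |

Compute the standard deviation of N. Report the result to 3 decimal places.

E[N] = (0)(0.38) + (4)(0.4) + (5)(0.12) + (6)(0.1) = 2.8
E[N²] = (0)²(0.38) + (4)²(0.4) + (5)²(0.12) + (6)²(0.1) = 13
Var(N) = E[N²] − (E[N])² = 13 − (2.8)² = 5.16
sd(N) = √5.16 ≈ 2.272

2.272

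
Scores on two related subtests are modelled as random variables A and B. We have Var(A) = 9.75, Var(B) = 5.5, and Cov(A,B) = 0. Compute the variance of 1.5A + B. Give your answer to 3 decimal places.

27.438

Var(1.5A + B) = (1.5)²·Var(A) + (1)²·Var(B) + 2·(1.5)·(1)·Cov(A,B)
= 2.25·9.75 + 1·5.5 + 3·0 = 27.4375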